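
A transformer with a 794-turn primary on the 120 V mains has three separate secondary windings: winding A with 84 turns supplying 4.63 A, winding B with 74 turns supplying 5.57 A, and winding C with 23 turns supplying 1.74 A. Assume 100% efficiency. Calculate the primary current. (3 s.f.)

I_p ≈ 1.06 A

V_A = 120 × 84/794 = 12.695 V; V_B = 120 × 74/794 = 11.184 V; V_C = 120 × 23/794 = 3.4761 V.
P_out = V_A I_A + V_B I_B + V_C I_C = 12.695×4.63 + 11.184×5.57 + 3.4761×1.74 = 58.779 + 62.294 + 6.0484 = 127.12 W.
Ideal ⇒ P_in = P_out, so I_p = P_out/V_p = 127.12/120 = 1.06 A.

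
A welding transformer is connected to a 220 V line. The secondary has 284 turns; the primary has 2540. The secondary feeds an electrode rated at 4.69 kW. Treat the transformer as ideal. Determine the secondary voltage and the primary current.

V_s ≈ 24.6 V, I_p ≈ 21.3 A

V_s = V_p × N_s/N_p = 220 × 284/2540 = 24.598 V.
I_s = P/V_s = 4690/24.598 = 190.66 A.
I_p = I_s × N_s/N_p = 190.66 × 284/2540 = 21.3 A.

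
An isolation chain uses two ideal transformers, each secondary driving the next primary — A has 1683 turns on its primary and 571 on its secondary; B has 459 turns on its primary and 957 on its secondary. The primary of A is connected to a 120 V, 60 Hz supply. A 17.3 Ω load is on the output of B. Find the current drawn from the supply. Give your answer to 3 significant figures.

I_supply ≈ 3.47 A

Secondary of A: V = 120.00 × 571/1683 = 40.713 V.
Secondary of B: V = 40.713 × 957/459 = 84.885 V.
I_load = 84.885/17.3 = 4.9067 A, so P_out = 84.885 × 4.9067 = 416.50 W.
All ideal ⇒ P_in = P_out, so I_supply = 416.50/120 = 3.47 A.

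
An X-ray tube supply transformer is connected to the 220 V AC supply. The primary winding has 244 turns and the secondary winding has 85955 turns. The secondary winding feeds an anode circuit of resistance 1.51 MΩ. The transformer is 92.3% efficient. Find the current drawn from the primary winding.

V_s = 220 × 85955/244 = 77500 V.
I_s = V_s/R = 77500/(1.51×10^6) = 0.051325 A.
P_out = V_s I_s = 77500 × 0.051325 = 3977.7 W.
P_in = P_out/η = 3977.7/0.923 = 4309.5 W.
I_p = P_in/V_p = 4309.5/220 = 19.6 A.

I_p ≈ 19.6 A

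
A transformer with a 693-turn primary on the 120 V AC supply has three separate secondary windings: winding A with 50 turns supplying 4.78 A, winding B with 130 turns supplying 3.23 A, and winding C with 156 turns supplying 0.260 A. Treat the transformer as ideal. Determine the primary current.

I_p ≈ 1.01 A

V_A = 120 × 50/693 = 8.6580 V; V_B = 120 × 130/693 = 22.511 V; V_C = 120 × 156/693 = 27.013 V.
P_out = V_A I_A + V_B I_B + V_C I_C = 8.6580×4.78 + 22.511×3.23 + 27.013×0.260 = 41.385 + 72.710 + 7.0234 = 121.12 W.
Ideal ⇒ P_in = P_out, so I_p = P_out/V_p = 121.12/120 = 1.01 A.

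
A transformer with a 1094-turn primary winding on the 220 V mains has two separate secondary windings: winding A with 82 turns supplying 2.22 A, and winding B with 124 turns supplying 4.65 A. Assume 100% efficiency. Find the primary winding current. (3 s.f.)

I_p ≈ 0.693 A

V_A = 220 × 82/1094 = 16.490 V; V_B = 220 × 124/1094 = 24.936 V.
P_out = V_A I_A + V_B I_B = 16.490×2.22 + 24.936×4.65 = 36.608 + 115.95 = 152.56 W.
Ideal ⇒ P_in = P_out, so I_p = P_out/V_p = 152.56/220 = 0.693 A.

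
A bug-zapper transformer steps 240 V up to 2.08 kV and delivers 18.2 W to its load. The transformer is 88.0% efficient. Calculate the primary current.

I_p ≈ 0.0862 A

P_in = P_out/η = 18.2/0.880 = 20.682 W.
I_p = P_in/V_p = 20.682/240 = 0.0862 A.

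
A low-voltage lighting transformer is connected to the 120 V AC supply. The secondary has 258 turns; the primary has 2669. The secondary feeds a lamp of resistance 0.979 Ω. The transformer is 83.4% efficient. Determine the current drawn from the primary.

I_p ≈ 1.37 A

V_s = 120 × 258/2669 = 11.600 V.
I_s = V_s/R = 11.600/0.979 = 11.849 A.
P_out = V_s I_s = 11.600 × 11.849 = 137.44 W.
P_in = P_out/η = 137.44/0.834 = 164.80 W.
I_p = P_in/V_p = 164.80/120 = 1.37 A.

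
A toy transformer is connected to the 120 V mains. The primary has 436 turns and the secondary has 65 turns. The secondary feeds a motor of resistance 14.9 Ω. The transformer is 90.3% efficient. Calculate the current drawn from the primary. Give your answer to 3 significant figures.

V_s = 120 × 65/436 = 17.890 V.
I_s = V_s/R = 17.890/14.9 = 1.2007 A.
P_out = V_s I_s = 17.890 × 1.2007 = 21.480 W.
P_in = P_out/η = 21.480/0.903 = 23.787 W.
I_p = P_in/V_p = 23.787/120 = 0.198 A.

I_p ≈ 0.198 A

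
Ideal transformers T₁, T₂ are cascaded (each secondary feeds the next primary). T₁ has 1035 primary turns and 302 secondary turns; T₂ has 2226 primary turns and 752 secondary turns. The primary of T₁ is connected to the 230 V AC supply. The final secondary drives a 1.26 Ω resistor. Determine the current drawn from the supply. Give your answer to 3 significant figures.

I_supply ≈ 1.77 A

After T₁: V = 230.00 × 302/1035 = 67.111 V.
After T₂: V = 67.111 × 752/2226 = 22.672 V.
I_load = 22.672/1.26 = 17.994 A, so P_out = 22.672 × 17.994 = 407.95 W.
All ideal ⇒ P_in = P_out, so I_supply = 407.95/230 = 1.77 A.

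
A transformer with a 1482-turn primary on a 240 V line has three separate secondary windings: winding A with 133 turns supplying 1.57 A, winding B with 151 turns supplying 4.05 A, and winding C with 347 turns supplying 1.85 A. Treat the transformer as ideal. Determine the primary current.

V_A = 240 × 133/1482 = 21.538 V; V_B = 240 × 151/1482 = 24.453 V; V_C = 240 × 347/1482 = 56.194 V.
P_out = V_A I_A + V_B I_B + V_C I_C = 21.538×1.57 + 24.453×4.05 + 56.194×1.85 = 33.815 + 99.036 + 103.96 = 236.81 W.
Ideal ⇒ P_in = P_out, so I_p = P_out/V_p = 236.81/240 = 0.987 A.

I_p ≈ 0.987 A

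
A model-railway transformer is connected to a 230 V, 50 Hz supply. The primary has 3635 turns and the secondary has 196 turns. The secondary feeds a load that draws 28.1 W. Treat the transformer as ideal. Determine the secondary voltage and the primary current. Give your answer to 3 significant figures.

V_s ≈ 12.4 V, I_p ≈ 0.122 A

V_s = V_p × N_s/N_p = 230 × 196/3635 = 12.402 V.
I_s = P/V_s = 28.1/12.402 = 2.2658 A.
I_p = I_s × N_s/N_p = 2.2658 × 196/3635 = 0.122 A.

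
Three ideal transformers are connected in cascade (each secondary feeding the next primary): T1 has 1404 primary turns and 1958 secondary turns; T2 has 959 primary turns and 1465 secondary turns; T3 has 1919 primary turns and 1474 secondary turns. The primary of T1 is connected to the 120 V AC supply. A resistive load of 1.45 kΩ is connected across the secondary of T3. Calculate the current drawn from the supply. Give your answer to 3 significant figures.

After T1: V = 120.00 × 1958/1404 = 167.35 V.
After T2: V = 167.35 × 1465/959 = 255.65 V.
After T3: V = 255.65 × 1474/1919 = 196.37 V.
I_load = 196.37/1450 = 0.13543 A, so P_out = 196.37 × 0.13543 = 26.593 W.
All ideal ⇒ P_in = P_out, so I_supply = 26.593/120 = 0.222 A.

I_supply ≈ 0.222 A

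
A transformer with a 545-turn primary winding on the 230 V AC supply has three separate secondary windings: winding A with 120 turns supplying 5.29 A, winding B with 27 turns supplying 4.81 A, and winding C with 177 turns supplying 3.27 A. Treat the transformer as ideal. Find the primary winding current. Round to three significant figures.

V_A = 230 × 120/545 = 50.642 V; V_B = 230 × 27/545 = 11.394 V; V_C = 230 × 177/545 = 74.697 V.
P_out = V_A I_A + V_B I_B + V_C I_C = 50.642×5.29 + 11.394×4.81 + 74.697×3.27 = 267.90 + 54.808 + 244.26 = 566.96 W.
Ideal ⇒ P_in = P_out, so I_p = P_out/V_p = 566.96/230 = 2.47 A.

I_p ≈ 2.47 A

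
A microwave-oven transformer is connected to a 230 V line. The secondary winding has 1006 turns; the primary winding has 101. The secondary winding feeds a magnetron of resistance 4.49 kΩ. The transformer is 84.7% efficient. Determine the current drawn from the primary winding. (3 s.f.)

V_s = 230 × 1006/101 = 2290.9 V.
I_s = V_s/R = 2290.9/4490 = 0.51022 A.
P_out = V_s I_s = 2290.9 × 0.51022 = 1168.9 W.
P_in = P_out/η = 1168.9/0.847 = 1380.0 W.
I_p = P_in/V_p = 1380.0/230 = 6.00 A.

I_p ≈ 6.00 A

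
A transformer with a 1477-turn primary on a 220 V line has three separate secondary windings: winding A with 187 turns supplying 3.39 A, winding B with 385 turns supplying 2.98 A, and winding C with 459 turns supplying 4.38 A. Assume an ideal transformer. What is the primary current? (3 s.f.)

V_A = 220 × 187/1477 = 27.854 V; V_B = 220 × 385/1477 = 57.346 V; V_C = 220 × 459/1477 = 68.368 V.
P_out = V_A I_A + V_B I_B + V_C I_C = 27.854×3.39 + 57.346×2.98 + 68.368×4.38 = 94.424 + 170.89 + 299.45 = 564.77 W.
Ideal ⇒ P_in = P_out, so I_p = P_out/V_p = 564.77/220 = 2.57 A.

I_p ≈ 2.57 A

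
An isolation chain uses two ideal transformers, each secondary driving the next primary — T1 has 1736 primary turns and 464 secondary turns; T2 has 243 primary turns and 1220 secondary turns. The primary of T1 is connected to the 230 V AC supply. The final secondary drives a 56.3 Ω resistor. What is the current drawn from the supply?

I_supply ≈ 7.36 A

After T1: V = 230.00 × 464/1736 = 61.475 V.
After T2: V = 61.475 × 1220/243 = 308.64 V.
I_load = 308.64/56.3 = 5.4820 A, so P_out = 308.64 × 5.4820 = 1692.0 W.
All ideal ⇒ P_in = P_out, so I_supply = 1692.0/230 = 7.36 A.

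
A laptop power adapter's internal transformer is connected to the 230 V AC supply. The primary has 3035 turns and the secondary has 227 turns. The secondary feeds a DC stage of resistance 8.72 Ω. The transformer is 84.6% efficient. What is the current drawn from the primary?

I_p ≈ 0.174 A

V_s = 230 × 227/3035 = 17.203 V.
I_s = V_s/R = 17.203/8.72 = 1.9728 A.
P_out = V_s I_s = 17.203 × 1.9728 = 33.937 W.
P_in = P_out/η = 33.937/0.846 = 40.115 W.
I_p = P_in/V_p = 40.115/230 = 0.174 A.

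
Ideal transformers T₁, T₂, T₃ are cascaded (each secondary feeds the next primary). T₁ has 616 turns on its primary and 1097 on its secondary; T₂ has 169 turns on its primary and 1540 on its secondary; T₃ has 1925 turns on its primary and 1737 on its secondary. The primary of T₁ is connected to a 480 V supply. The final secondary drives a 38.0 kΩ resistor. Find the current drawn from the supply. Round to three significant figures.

After T₁: V = 480.00 × 1097/616 = 854.81 V.
After T₂: V = 854.81 × 1540/169 = 7789.3 V.
After T₃: V = 7789.3 × 1737/1925 = 7028.6 V.
I_load = 7028.6/38000 = 0.18496 A, so P_out = 7028.6 × 0.18496 = 1300.0 W.
All ideal ⇒ P_in = P_out, so I_supply = 1300.0/480 = 2.71 A.

I_supply ≈ 2.71 A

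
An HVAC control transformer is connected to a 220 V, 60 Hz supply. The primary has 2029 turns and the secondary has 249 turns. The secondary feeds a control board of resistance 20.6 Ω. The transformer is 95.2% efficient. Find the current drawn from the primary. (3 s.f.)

V_s = 220 × 249/2029 = 26.999 V.
I_s = V_s/R = 26.999/20.6 = 1.3106 A.
P_out = V_s I_s = 26.999 × 1.3106 = 35.384 W.
P_in = P_out/η = 35.384/0.952 = 37.169 W.
I_p = P_in/V_p = 37.169/220 = 0.169 A.

I_p ≈ 0.169 A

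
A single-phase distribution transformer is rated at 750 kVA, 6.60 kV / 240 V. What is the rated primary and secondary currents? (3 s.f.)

I_p = S/V_p = 750000/6600 = 114 A.
I_s = S/V_s = 750000/240 = 3120 A.

I_p ≈ 114 A, I_s ≈ 3120 A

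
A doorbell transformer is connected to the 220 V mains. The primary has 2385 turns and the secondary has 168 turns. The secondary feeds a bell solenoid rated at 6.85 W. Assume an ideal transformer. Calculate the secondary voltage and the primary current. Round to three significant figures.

V_s ≈ 15.5 V, I_p ≈ 0.0311 A

V_s = V_p × N_s/N_p = 220 × 168/2385 = 15.497 V.
I_s = P/V_s = 6.85/15.497 = 0.44203 A.
I_p = I_s × N_s/N_p = 0.44203 × 168/2385 = 0.0311 A.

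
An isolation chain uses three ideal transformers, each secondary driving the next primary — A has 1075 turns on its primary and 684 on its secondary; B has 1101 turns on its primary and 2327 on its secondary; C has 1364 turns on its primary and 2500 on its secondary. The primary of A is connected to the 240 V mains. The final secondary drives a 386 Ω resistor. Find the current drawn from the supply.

After A: V = 240.00 × 684/1075 = 152.71 V.
After B: V = 152.71 × 2327/1101 = 322.75 V.
After C: V = 322.75 × 2500/1364 = 591.55 V.
I_load = 591.55/386 = 1.5325 A, so P_out = 591.55 × 1.5325 = 906.57 W.
All ideal ⇒ P_in = P_out, so I_supply = 906.57/240 = 3.78 A.

I_supply ≈ 3.78 A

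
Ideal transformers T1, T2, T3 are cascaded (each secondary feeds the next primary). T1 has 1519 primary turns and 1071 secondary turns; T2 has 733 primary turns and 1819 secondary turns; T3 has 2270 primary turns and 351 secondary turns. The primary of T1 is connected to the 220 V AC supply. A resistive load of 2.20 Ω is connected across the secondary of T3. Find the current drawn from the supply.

I_supply ≈ 7.32 A

Secondary of T1: V = 220.00 × 1071/1519 = 155.12 V.
Secondary of T2: V = 155.12 × 1819/733 = 384.93 V.
Secondary of T3: V = 384.93 × 351/2270 = 59.520 V.
I_load = 59.520/2.20 = 27.055 A, so P_out = 59.520 × 27.055 = 1610.3 W.
All ideal ⇒ P_in = P_out, so I_supply = 1610.3/220 = 7.32 A.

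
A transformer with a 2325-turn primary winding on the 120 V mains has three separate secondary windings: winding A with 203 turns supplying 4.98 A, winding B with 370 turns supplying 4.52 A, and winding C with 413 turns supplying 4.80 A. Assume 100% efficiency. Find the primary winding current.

V_A = 120 × 203/2325 = 10.477 V; V_B = 120 × 370/2325 = 19.097 V; V_C = 120 × 413/2325 = 21.316 V.
P_out = V_A I_A + V_B I_B + V_C I_C = 10.477×4.98 + 19.097×4.52 + 21.316×4.80 = 52.178 + 86.317 + 102.32 = 240.81 W.
Ideal ⇒ P_in = P_out, so I_p = P_out/V_p = 240.81/120 = 2.01 A.

I_p ≈ 2.01 A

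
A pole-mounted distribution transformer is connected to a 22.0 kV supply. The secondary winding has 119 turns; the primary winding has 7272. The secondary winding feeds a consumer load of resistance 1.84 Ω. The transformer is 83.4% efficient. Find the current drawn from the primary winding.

V_s = 22000 × 119/7272 = 360.01 V.
I_s = V_s/R = 360.01/1.84 = 195.66 A.
P_out = V_s I_s = 360.01 × 195.66 = 70439 W.
P_in = P_out/η = 70439/0.834 = 84459 W.
I_p = P_in/V_p = 84459/22000 = 3.84 A.

I_p ≈ 3.84 A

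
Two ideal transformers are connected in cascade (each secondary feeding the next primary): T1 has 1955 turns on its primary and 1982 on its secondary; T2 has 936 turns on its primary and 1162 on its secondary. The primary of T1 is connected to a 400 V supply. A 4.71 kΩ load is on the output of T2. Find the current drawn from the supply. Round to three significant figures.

Secondary of T1: V = 400.00 × 1982/1955 = 405.52 V.
Secondary of T2: V = 405.52 × 1162/936 = 503.44 V.
I_load = 503.44/4710 = 0.10689 A, so P_out = 503.44 × 0.10689 = 53.811 W.
All ideal ⇒ P_in = P_out, so I_supply = 53.811/400 = 0.135 A.

I_supply ≈ 0.135 A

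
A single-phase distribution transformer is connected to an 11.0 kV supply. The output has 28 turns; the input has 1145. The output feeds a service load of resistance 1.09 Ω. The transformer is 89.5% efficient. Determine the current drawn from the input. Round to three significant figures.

I_in ≈ 6.74 A

V_out = 11000 × 28/1145 = 269.00 V.
I_out = V_out/R = 269.00/1.09 = 246.78 A.
P_out = V_out I_out = 269.00 × 246.78 = 66384 W.
P_in = P_out/η = 66384/0.895 = 74172 W.
I_in = P_in/V_in = 74172/11000 = 6.74 A.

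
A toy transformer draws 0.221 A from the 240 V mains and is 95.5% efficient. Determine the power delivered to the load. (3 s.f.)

P_in = V_p I_p = 240 × 0.221 = 53.040 W.
P_out = η P_in = 0.955 × 53.040 = 50.7 W.

P_out ≈ 50.7 W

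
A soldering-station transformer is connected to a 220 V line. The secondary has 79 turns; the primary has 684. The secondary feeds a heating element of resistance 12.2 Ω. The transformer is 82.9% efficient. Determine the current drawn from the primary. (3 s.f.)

I_p ≈ 0.290 A

V_s = 220 × 79/684 = 25.409 V.
I_s = V_s/R = 25.409/12.2 = 2.0827 A.
P_out = V_s I_s = 25.409 × 2.0827 = 52.921 W.
P_in = P_out/η = 52.921/0.829 = 63.837 W.
I_p = P_in/V_p = 63.837/220 = 0.290 A.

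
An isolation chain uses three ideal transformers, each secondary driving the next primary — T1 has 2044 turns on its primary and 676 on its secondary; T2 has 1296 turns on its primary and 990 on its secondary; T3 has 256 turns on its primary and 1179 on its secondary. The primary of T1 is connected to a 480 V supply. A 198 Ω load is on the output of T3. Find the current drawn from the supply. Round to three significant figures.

Secondary of T1: V = 480.00 × 676/2044 = 158.75 V.
Secondary of T2: V = 158.75 × 990/1296 = 121.27 V.
Secondary of T3: V = 121.27 × 1179/256 = 558.48 V.
I_load = 558.48/198 = 2.8206 A, so P_out = 558.48 × 2.8206 = 1575.3 W.
All ideal ⇒ P_in = P_out, so I_supply = 1575.3/480 = 3.28 A.

I_supply ≈ 3.28 A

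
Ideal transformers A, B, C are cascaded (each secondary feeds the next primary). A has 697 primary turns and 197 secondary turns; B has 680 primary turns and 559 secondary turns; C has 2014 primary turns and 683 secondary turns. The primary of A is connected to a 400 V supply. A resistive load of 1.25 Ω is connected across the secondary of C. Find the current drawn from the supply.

I_supply ≈ 1.99 A

After A: V = 400.00 × 197/697 = 113.06 V.
After B: V = 113.06 × 559/680 = 92.939 V.
After C: V = 92.939 × 683/2014 = 31.518 V.
I_load = 31.518/1.25 = 25.214 A, so P_out = 31.518 × 25.214 = 794.70 W.
All ideal ⇒ P_in = P_out, so I_supply = 794.70/400 = 1.99 A.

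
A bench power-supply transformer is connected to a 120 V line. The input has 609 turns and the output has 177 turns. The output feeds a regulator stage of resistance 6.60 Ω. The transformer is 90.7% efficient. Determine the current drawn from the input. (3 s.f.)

I_in ≈ 1.69 A

V_out = 120 × 177/609 = 34.877 V.
I_out = V_out/R = 34.877/6.60 = 5.2844 A.
P_out = V_out I_out = 34.877 × 5.2844 = 184.30 W.
P_in = P_out/η = 184.30/0.907 = 203.20 W.
I_in = P_in/V_in = 203.20/120 = 1.69 A.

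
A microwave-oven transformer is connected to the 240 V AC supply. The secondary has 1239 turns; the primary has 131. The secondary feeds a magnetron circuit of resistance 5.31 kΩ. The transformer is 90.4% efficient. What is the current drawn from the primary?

I_p ≈ 4.47 A

V_s = 240 × 1239/131 = 2269.9 V.
I_s = V_s/R = 2269.9/5310 = 0.42748 A.
P_out = V_s I_s = 2269.9 × 0.42748 = 970.35 W.
P_in = P_out/η = 970.35/0.904 = 1073.4 W.
I_p = P_in/V_p = 1073.4/240 = 4.47 A.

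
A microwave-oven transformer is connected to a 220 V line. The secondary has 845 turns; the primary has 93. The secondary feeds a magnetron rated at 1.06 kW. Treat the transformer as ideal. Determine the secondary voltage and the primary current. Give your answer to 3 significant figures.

V_s ≈ 2000 V, I_p ≈ 4.82 A

V_s = V_p × N_s/N_p = 220 × 845/93 = 1998.9 V.
I_s = P/V_s = 1060/1998.9 = 0.53029 A.
I_p = I_s × N_s/N_p = 0.53029 × 845/93 = 4.82 A.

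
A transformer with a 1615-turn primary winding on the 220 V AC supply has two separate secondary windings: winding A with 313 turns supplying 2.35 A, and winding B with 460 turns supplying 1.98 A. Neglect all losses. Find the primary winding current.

V_A = 220 × 313/1615 = 42.638 V; V_B = 220 × 460/1615 = 62.663 V.
P_out = V_A I_A + V_B I_B = 42.638×2.35 + 62.663×1.98 = 100.20 + 124.07 = 224.27 W.
Ideal ⇒ P_in = P_out, so I_p = P_out/V_p = 224.27/220 = 1.02 A.

I_p ≈ 1.02 A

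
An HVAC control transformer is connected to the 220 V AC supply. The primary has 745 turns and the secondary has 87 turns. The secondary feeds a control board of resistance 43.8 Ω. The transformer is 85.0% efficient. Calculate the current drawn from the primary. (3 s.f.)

V_s = 220 × 87/745 = 25.691 V.
I_s = V_s/R = 25.691/43.8 = 0.58656 A.
P_out = V_s I_s = 25.691 × 0.58656 = 15.069 W.
P_in = P_out/η = 15.069/0.850 = 17.729 W.
I_p = P_in/V_p = 17.729/220 = 0.0806 A.

I_p ≈ 0.0806 A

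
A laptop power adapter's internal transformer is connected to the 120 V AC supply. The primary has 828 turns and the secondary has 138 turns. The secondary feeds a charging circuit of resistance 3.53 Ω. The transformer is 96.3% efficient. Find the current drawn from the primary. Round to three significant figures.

V_s = 120 × 138/828 = 20.000 V.
I_s = V_s/R = 20.000/3.53 = 5.6657 A.
P_out = V_s I_s = 20.000 × 5.6657 = 113.31 W.
P_in = P_out/η = 113.31/0.963 = 117.67 W.
I_p = P_in/V_p = 117.67/120 = 0.981 A.

I_p ≈ 0.981 A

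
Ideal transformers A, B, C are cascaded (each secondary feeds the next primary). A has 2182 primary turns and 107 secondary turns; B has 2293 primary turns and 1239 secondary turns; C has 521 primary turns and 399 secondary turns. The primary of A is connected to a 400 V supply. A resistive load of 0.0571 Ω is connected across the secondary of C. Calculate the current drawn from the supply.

I_supply ≈ 2.88 A

After A: V = 400.00 × 107/2182 = 19.615 V.
After B: V = 19.615 × 1239/2293 = 10.599 V.
After C: V = 10.599 × 399/521 = 8.1169 V.
I_load = 8.1169/0.0571 = 142.15 A, so P_out = 8.1169 × 142.15 = 1153.8 W.
All ideal ⇒ P_in = P_out, so I_supply = 1153.8/400 = 2.88 A.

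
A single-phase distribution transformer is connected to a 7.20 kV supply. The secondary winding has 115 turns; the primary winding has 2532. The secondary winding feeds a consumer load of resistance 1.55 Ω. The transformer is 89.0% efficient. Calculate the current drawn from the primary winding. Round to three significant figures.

I_p ≈ 10.8 A

V_s = 7200 × 115/2532 = 327.01 V.
I_s = V_s/R = 327.01/1.55 = 210.98 A.
P_out = V_s I_s = 327.01 × 210.98 = 68992 W.
P_in = P_out/η = 68992/0.890 = 77520 W.
I_p = P_in/V_p = 77520/7200 = 10.8 A.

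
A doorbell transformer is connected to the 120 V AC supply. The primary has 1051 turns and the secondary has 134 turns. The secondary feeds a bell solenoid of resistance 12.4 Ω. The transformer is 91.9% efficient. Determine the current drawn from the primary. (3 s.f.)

I_p ≈ 0.171 A

V_s = 120 × 134/1051 = 15.300 V.
I_s = V_s/R = 15.300/12.4 = 1.2338 A.
P_out = V_s I_s = 15.300 × 1.2338 = 18.878 W.
P_in = P_out/η = 18.878/0.919 = 20.541 W.
I_p = P_in/V_p = 20.541/120 = 0.171 A.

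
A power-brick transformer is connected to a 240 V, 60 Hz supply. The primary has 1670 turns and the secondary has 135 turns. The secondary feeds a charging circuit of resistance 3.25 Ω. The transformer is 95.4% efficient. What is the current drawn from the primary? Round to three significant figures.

I_p ≈ 0.506 A

V_s = 240 × 135/1670 = 19.401 V.
I_s = V_s/R = 19.401/3.25 = 5.9696 A.
P_out = V_s I_s = 19.401 × 5.9696 = 115.82 W.
P_in = P_out/η = 115.82/0.954 = 121.40 W.
I_p = P_in/V_p = 121.40/240 = 0.506 A.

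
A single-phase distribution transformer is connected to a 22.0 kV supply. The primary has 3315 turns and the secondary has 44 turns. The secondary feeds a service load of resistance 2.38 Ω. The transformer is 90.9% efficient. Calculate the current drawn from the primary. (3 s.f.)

V_s = 22000 × 44/3315 = 292.01 V.
I_s = V_s/R = 292.01/2.38 = 122.69 A.
P_out = V_s I_s = 292.01 × 122.69 = 35827 W.
P_in = P_out/η = 35827/0.909 = 39413 W.
I_p = P_in/V_p = 39413/22000 = 1.79 A.

I_p ≈ 1.79 A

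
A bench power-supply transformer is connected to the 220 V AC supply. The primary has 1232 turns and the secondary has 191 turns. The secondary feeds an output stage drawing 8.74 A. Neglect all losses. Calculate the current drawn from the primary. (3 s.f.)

For an ideal transformer I_p N_p = I_s N_s, so I_p = 8.74 × 191/1232 = 1.35 A.

I_p ≈ 1.35 A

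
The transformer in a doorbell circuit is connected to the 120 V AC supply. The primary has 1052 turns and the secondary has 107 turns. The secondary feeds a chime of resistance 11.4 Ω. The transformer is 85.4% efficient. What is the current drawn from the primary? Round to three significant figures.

I_p ≈ 0.128 A

V_s = 120 × 107/1052 = 12.205 V.
I_s = V_s/R = 12.205/11.4 = 1.0706 A.
P_out = V_s I_s = 12.205 × 1.0706 = 13.068 W.
P_in = P_out/η = 13.068/0.854 = 15.302 W.
I_p = P_in/V_p = 15.302/120 = 0.128 A.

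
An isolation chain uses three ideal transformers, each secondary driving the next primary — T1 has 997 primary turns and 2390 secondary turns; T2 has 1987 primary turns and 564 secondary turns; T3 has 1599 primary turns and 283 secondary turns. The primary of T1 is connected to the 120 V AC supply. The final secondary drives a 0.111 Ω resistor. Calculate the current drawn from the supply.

I_supply ≈ 15.7 A

Secondary of T1: V = 120.00 × 2390/997 = 287.66 V.
Secondary of T2: V = 287.66 × 564/1987 = 81.652 V.
Secondary of T3: V = 81.652 × 283/1599 = 14.451 V.
I_load = 14.451/0.111 = 130.19 A, so P_out = 14.451 × 130.19 = 1881.4 W.
All ideal ⇒ P_in = P_out, so I_supply = 1881.4/120 = 15.7 A.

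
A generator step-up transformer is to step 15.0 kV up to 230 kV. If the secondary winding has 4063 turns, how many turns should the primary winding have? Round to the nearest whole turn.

N_p/N_s = V_p/V_s, so N_p = 4063 × 15000/230000 = 265.0 ≈ 265 turns.

N_p = 265 turns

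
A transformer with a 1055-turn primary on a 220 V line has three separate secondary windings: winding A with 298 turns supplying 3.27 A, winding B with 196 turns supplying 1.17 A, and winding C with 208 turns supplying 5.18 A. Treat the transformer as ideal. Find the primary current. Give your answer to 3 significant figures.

V_A = 220 × 298/1055 = 62.142 V; V_B = 220 × 196/1055 = 40.872 V; V_C = 220 × 208/1055 = 43.374 V.
P_out = V_A I_A + V_B I_B + V_C I_C = 62.142×3.27 + 40.872×1.17 + 43.374×5.18 = 203.20 + 47.820 + 224.68 = 475.70 W.
Ideal ⇒ P_in = P_out, so I_p = P_out/V_p = 475.70/220 = 2.16 A.

I_p ≈ 2.16 A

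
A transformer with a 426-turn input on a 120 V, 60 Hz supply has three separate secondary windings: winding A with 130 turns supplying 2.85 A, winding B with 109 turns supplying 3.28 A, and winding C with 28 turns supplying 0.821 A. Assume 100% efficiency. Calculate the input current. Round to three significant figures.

I_in ≈ 1.76 A

V_A = 120 × 130/426 = 36.620 V; V_B = 120 × 109/426 = 30.704 V; V_C = 120 × 28/426 = 7.8873 V.
P_out = V_A I_A + V_B I_B + V_C I_C = 36.620×2.85 + 30.704×3.28 + 7.8873×0.821 = 104.37 + 100.71 + 6.4755 = 211.55 W.
Ideal ⇒ P_in = P_out, so I_in = P_out/V_in = 211.55/120 = 1.76 A.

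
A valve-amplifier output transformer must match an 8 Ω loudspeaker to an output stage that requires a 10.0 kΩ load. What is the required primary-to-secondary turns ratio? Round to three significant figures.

Z_p/Z_s = (N_p/N_s)², so N_p/N_s = √(10000/8) = √1250 = 35.4.

N_p/N_s ≈ 35.4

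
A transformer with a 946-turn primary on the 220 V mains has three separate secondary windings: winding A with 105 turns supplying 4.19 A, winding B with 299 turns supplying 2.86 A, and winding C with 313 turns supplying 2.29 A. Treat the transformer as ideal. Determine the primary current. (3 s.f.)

V_A = 220 × 105/946 = 24.419 V; V_B = 220 × 299/946 = 69.535 V; V_C = 220 × 313/946 = 72.791 V.
P_out = V_A I_A + V_B I_B + V_C I_C = 24.419×4.19 + 69.535×2.86 + 72.791×2.29 = 102.31 + 198.87 + 166.69 = 467.87 W.
Ideal ⇒ P_in = P_out, so I_p = P_out/V_p = 467.87/220 = 2.13 A.

I_p ≈ 2.13 A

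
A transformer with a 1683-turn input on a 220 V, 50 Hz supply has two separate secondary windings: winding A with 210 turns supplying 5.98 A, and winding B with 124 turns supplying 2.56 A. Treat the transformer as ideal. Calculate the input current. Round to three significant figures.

V_A = 220 × 210/1683 = 27.451 V; V_B = 220 × 124/1683 = 16.209 V.
P_out = V_A I_A + V_B I_B = 27.451×5.98 + 16.209×2.56 = 164.16 + 41.495 = 205.65 W.
Ideal ⇒ P_in = P_out, so I_in = P_out/V_in = 205.65/220 = 0.935 A.

I_in ≈ 0.935 A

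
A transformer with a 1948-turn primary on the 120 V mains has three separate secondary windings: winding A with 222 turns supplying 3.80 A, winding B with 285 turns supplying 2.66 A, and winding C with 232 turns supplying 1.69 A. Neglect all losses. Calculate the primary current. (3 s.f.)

V_A = 120 × 222/1948 = 13.676 V; V_B = 120 × 285/1948 = 17.556 V; V_C = 120 × 232/1948 = 14.292 V.
P_out = V_A I_A + V_B I_B + V_C I_C = 13.676×3.80 + 17.556×2.66 + 14.292×1.69 = 51.967 + 46.700 + 24.153 = 122.82 W.
Ideal ⇒ P_in = P_out, so I_p = P_out/V_p = 122.82/120 = 1.02 A.

I_p ≈ 1.02 A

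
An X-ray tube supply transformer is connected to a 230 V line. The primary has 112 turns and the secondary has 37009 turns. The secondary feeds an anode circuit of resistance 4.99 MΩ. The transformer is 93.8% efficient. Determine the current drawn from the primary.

V_s = 230 × 37009/112 = 76001 V.
I_s = V_s/R = 76001/(4.99×10^6) = 0.015231 A.
P_out = V_s I_s = 76001 × 0.015231 = 1157.5 W.
P_in = P_out/η = 1157.5/0.938 = 1234.0 W.
I_p = P_in/V_p = 1234.0/230 = 5.37 A.

I_p ≈ 5.37 A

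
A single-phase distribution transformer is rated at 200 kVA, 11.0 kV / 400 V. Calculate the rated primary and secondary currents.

I_p = S/V_p = 200000/11000 = 18.2 A.
I_s = S/V_s = 200000/400 = 500 A.

I_p ≈ 18.2 A, I_s ≈ 500 A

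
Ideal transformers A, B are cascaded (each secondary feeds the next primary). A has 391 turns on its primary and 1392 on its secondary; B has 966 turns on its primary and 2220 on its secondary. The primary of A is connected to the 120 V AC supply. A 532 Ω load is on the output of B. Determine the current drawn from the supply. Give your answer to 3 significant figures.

I_supply ≈ 15.1 A

After A: V = 120.00 × 1392/391 = 427.21 V.
After B: V = 427.21 × 2220/966 = 981.79 V.
I_load = 981.79/532 = 1.8455 A, so P_out = 981.79 × 1.8455 = 1811.9 W.
All ideal ⇒ P_in = P_out, so I_supply = 1811.9/120 = 15.1 A.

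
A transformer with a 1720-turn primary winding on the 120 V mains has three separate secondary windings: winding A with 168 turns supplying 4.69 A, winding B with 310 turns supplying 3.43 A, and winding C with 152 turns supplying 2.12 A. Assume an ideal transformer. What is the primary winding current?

I_p ≈ 1.26 A

V_A = 120 × 168/1720 = 11.721 V; V_B = 120 × 310/1720 = 21.628 V; V_C = 120 × 152/1720 = 10.605 V.
P_out = V_A I_A + V_B I_B + V_C I_C = 11.721×4.69 + 21.628×3.43 + 10.605×2.12 = 54.971 + 74.184 + 22.482 = 151.64 W.
Ideal ⇒ P_in = P_out, so I_p = P_out/V_p = 151.64/120 = 1.26 A.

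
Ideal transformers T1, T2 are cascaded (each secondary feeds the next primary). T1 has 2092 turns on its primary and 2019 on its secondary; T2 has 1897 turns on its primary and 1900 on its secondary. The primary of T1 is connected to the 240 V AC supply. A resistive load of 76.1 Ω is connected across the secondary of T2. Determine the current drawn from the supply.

I_supply ≈ 2.95 A

After T1: V = 240.00 × 2019/2092 = 231.63 V.
After T2: V = 231.63 × 1900/1897 = 231.99 V.
I_load = 231.99/76.1 = 3.0485 A, so P_out = 231.99 × 3.0485 = 707.23 W.
All ideal ⇒ P_in = P_out, so I_supply = 707.23/240 = 2.95 A.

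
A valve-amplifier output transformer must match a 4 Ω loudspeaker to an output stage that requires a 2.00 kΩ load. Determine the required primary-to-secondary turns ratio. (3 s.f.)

Z_p/Z_s = (N_p/N_s)², so N_p/N_s = √(2000/4) = √500 = 22.4.

N_p/N_s ≈ 22.4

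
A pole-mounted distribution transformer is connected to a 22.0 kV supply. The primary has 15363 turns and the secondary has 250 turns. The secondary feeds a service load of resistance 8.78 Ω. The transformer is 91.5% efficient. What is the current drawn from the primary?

I_p ≈ 0.725 A

V_s = 22000 × 250/15363 = 358.00 V.
I_s = V_s/R = 358.00/8.78 = 40.775 A.
P_out = V_s I_s = 358.00 × 40.775 = 14598 W.
P_in = P_out/η = 14598/0.915 = 15954 W.
I_p = P_in/V_p = 15954/22000 = 0.725 A.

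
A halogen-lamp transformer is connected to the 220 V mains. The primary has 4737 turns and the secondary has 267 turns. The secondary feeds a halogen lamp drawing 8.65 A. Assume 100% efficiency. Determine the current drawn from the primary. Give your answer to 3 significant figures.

I_p ≈ 0.488 A

For an ideal transformer I_p N_p = I_s N_s, so I_p = 8.65 × 267/4737 = 0.488 A.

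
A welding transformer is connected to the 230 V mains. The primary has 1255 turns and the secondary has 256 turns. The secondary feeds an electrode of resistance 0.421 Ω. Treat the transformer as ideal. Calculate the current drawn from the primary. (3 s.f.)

I_p ≈ 22.7 A

V_s = V_p × N_s/N_p = 230 × 256/1255 = 46.916 V.
I_s = V_s/R = 46.916/0.421 = 111.44 A.
For an ideal transformer I_p N_p = I_s N_s, so I_p = 111.44 × 256/1255 = 22.7 A.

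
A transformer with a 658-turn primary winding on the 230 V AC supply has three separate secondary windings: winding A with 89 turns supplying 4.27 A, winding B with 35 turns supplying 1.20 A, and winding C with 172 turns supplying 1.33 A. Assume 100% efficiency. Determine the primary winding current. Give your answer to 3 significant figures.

I_p ≈ 0.989 A

V_A = 230 × 89/658 = 31.109 V; V_B = 230 × 35/658 = 12.234 V; V_C = 230 × 172/658 = 60.122 V.
P_out = V_A I_A + V_B I_B + V_C I_C = 31.109×4.27 + 12.234×1.20 + 60.122×1.33 = 132.84 + 14.681 + 79.962 = 227.48 W.
Ideal ⇒ P_in = P_out, so I_p = P_out/V_p = 227.48/230 = 0.989 A.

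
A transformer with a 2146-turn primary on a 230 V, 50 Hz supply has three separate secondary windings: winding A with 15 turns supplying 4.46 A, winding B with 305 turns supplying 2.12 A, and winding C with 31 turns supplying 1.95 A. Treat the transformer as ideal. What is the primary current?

V_A = 230 × 15/2146 = 1.6076 V; V_B = 230 × 305/2146 = 32.689 V; V_C = 230 × 31/2146 = 3.3225 V.
P_out = V_A I_A + V_B I_B + V_C I_C = 1.6076×4.46 + 32.689×2.12 + 3.3225×1.95 = 7.1701 + 69.300 + 6.4788 = 82.949 W.
Ideal ⇒ P_in = P_out, so I_p = P_out/V_p = 82.949/230 = 0.361 A.

I_p ≈ 0.361 A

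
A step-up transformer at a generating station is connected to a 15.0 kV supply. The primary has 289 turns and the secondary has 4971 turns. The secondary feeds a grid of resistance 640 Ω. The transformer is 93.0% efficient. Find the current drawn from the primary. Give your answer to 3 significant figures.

V_s = 15000 × 4971/289 = 258010 V.
I_s = V_s/R = 258010/640 = 403.14 A.
P_out = V_s I_s = 258010 × 403.14 = 1.0401×10^8 W.
P_in = P_out/η = 1.0401×10^8/0.930 = 1.1184×10^8 W.
I_p = P_in/V_p = 1.1184×10^8/15000 = 7460 A.

I_p ≈ 7460 A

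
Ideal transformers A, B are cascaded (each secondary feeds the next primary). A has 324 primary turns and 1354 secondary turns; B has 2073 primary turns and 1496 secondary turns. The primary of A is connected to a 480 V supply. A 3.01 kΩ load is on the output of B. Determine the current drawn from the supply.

I_supply ≈ 1.45 A

Secondary of A: V = 480.00 × 1354/324 = 2005.9 V.
Secondary of B: V = 2005.9 × 1496/2073 = 1447.6 V.
I_load = 1447.6/3010 = 0.48093 A, so P_out = 1447.6 × 0.48093 = 696.19 W.
All ideal ⇒ P_in = P_out, so I_supply = 696.19/480 = 1.45 A.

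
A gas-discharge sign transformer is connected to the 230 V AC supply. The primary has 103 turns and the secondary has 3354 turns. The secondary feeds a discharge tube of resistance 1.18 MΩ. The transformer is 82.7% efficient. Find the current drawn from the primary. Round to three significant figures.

V_s = 230 × 3354/103 = 7489.5 V.
I_s = V_s/R = 7489.5/(1.18×10^6) = 0.0063470 A.
P_out = V_s I_s = 7489.5 × 0.0063470 = 47.536 W.
P_in = P_out/η = 47.536/0.827 = 57.480 W.
I_p = P_in/V_p = 57.480/230 = 0.250 A.

I_p ≈ 0.250 A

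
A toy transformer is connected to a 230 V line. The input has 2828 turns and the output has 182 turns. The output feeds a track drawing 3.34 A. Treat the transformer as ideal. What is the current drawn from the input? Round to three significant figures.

I_in ≈ 0.215 A

For an ideal transformer I_in N_in = I_out N_out, so I_in = 3.34 × 182/2828 = 0.215 A.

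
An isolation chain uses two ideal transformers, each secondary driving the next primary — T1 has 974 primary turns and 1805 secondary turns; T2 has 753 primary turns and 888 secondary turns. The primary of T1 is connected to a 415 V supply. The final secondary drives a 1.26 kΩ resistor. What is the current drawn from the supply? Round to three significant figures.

I_supply ≈ 1.57 A

After T1: V = 415.00 × 1805/974 = 769.07 V.
After T2: V = 769.07 × 888/753 = 906.95 V.
I_load = 906.95/1260 = 0.71980 A, so P_out = 906.95 × 0.71980 = 652.83 W.
All ideal ⇒ P_in = P_out, so I_supply = 652.83/415 = 1.57 A.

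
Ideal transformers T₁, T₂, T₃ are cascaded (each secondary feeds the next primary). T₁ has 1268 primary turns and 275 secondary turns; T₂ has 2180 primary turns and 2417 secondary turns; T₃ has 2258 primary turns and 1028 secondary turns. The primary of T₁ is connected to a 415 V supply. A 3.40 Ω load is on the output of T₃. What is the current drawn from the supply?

I_supply ≈ 1.46 A

After T₁: V = 415.00 × 275/1268 = 90.004 V.
After T₂: V = 90.004 × 2417/2180 = 99.789 V.
After T₃: V = 99.789 × 1028/2258 = 45.431 V.
I_load = 45.431/3.40 = 13.362 A, so P_out = 45.431 × 13.362 = 607.05 W.
All ideal ⇒ P_in = P_out, so I_supply = 607.05/415 = 1.46 A.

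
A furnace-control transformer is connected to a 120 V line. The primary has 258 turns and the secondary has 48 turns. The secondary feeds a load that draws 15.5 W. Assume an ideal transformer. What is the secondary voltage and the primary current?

V_s = V_p × N_s/N_p = 120 × 48/258 = 22.326 V.
I_s = P/V_s = 15.5/22.326 = 0.69427 A.
I_p = I_s × N_s/N_p = 0.69427 × 48/258 = 0.129 A.

V_s ≈ 22.3 V, I_p ≈ 0.129 A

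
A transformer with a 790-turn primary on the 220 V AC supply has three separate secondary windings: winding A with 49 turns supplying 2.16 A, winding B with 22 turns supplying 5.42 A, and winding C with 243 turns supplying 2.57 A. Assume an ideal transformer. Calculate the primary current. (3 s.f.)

V_A = 220 × 49/790 = 13.646 V; V_B = 220 × 22/790 = 6.1266 V; V_C = 220 × 243/790 = 67.671 V.
P_out = V_A I_A + V_B I_B + V_C I_C = 13.646×2.16 + 6.1266×5.42 + 67.671×2.57 = 29.474 + 33.206 + 173.91 = 236.59 W.
Ideal ⇒ P_in = P_out, so I_p = P_out/V_p = 236.59/220 = 1.08 A.

I_p ≈ 1.08 A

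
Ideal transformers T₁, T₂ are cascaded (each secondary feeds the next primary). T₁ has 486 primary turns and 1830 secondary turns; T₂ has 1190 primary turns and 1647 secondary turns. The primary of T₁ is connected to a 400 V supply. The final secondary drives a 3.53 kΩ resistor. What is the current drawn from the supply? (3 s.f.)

After T₁: V = 400.00 × 1830/486 = 1506.2 V.
After T₂: V = 1506.2 × 1647/1190 = 2084.6 V.
I_load = 2084.6/3530 = 0.59054 A, so P_out = 2084.6 × 0.59054 = 1231.0 W.
All ideal ⇒ P_in = P_out, so I_supply = 1231.0/400 = 3.08 A.

I_supply ≈ 3.08 A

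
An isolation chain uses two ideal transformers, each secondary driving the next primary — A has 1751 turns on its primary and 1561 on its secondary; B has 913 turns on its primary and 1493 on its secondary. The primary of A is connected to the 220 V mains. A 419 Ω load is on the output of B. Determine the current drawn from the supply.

I_supply ≈ 1.12 A

Secondary of A: V = 220.00 × 1561/1751 = 196.13 V.
Secondary of B: V = 196.13 × 1493/913 = 320.72 V.
I_load = 320.72/419 = 0.76545 A, so P_out = 320.72 × 0.76545 = 245.50 W.
All ideal ⇒ P_in = P_out, so I_supply = 245.50/220 = 1.12 A.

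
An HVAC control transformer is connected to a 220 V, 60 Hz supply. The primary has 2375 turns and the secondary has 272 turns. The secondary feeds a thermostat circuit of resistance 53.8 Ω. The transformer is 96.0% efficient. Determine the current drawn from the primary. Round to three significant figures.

I_p ≈ 0.0559 A

V_s = 220 × 272/2375 = 25.196 V.
I_s = V_s/R = 25.196/53.8 = 0.46832 A.
P_out = V_s I_s = 25.196 × 0.46832 = 11.800 W.
P_in = P_out/η = 11.800/0.960 = 12.291 W.
I_p = P_in/V_p = 12.291/220 = 0.0559 A.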